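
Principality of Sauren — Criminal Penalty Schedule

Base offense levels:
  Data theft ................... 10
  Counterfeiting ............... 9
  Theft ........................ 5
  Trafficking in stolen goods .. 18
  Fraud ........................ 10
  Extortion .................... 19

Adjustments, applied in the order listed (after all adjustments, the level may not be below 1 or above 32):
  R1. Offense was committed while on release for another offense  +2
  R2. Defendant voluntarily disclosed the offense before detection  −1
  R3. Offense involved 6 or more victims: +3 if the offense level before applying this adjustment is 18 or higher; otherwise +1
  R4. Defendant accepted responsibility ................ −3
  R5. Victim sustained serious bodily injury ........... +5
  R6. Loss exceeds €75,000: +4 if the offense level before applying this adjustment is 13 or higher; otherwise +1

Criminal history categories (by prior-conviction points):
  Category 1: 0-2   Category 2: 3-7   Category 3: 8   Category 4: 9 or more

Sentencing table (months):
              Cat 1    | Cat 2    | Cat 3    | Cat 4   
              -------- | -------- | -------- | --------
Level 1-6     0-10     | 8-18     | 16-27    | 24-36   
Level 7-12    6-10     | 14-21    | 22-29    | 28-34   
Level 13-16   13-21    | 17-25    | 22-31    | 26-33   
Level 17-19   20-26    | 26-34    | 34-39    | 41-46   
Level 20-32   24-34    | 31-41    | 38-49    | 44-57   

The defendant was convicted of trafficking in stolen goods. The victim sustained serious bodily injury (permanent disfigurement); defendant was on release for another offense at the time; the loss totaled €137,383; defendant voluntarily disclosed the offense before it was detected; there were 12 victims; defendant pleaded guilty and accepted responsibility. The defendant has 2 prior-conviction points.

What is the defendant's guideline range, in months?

24-34 months

Base offense level for trafficking in stolen goods: 18.
R1 applies: 18 + 2 = 20.
R2 applies: 20 − 1 = 19.
R3 applies (level before this adjustment is 19 ≥ 18, so +3): 19 + 3 = 22.
R4 applies: 22 − 3 = 19.
R5 applies: 19 + 5 = 24.
R6 applies (level before this adjustment is 24 ≥ 13, so +4): 24 + 4 = 28.
Final offense level: 28.
Criminal history: 2 prior points → Category 1 (0-2).
Level 28 falls in the 20-32 band.
Grid: Level 20-32 × Category 1 = 24-34 months.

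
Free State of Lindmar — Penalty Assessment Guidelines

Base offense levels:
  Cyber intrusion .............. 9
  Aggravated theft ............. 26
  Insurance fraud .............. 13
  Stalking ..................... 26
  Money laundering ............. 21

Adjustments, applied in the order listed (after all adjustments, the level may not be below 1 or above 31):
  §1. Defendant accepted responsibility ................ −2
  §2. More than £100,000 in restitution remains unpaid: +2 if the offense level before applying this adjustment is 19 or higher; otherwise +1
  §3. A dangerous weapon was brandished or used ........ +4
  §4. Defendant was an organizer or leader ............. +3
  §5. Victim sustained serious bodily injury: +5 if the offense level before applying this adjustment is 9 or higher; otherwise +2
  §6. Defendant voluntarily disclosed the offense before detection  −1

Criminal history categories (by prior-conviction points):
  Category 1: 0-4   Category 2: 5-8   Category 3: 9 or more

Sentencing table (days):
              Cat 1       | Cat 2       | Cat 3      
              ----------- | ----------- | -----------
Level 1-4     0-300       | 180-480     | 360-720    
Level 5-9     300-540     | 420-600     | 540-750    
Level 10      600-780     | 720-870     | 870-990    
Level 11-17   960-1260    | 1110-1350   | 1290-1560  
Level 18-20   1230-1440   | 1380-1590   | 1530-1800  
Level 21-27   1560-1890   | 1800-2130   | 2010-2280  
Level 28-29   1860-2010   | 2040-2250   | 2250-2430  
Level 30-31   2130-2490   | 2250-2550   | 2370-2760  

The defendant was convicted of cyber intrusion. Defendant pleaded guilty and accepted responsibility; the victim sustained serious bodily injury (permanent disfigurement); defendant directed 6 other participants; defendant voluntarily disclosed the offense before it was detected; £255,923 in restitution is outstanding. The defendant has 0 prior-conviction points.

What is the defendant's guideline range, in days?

960-1260 days

Base offense level for cyber intrusion: 9.
§1 applies: 9 − 2 = 7.
§2 applies (level before this adjustment is 7 < 19, so +1): 7 + 1 = 8.
§4 applies: 8 + 3 = 11.
§5 applies (level before this adjustment is 11 ≥ 9, so +5): 11 + 5 = 16.
§6 applies: 16 − 1 = 15.
Final offense level: 15.
Criminal history: 0 prior points → Category 1 (0-4).
Level 15 falls in the 11-17 band.
Grid: Level 11-17 × Category 1 = 960-1260 days.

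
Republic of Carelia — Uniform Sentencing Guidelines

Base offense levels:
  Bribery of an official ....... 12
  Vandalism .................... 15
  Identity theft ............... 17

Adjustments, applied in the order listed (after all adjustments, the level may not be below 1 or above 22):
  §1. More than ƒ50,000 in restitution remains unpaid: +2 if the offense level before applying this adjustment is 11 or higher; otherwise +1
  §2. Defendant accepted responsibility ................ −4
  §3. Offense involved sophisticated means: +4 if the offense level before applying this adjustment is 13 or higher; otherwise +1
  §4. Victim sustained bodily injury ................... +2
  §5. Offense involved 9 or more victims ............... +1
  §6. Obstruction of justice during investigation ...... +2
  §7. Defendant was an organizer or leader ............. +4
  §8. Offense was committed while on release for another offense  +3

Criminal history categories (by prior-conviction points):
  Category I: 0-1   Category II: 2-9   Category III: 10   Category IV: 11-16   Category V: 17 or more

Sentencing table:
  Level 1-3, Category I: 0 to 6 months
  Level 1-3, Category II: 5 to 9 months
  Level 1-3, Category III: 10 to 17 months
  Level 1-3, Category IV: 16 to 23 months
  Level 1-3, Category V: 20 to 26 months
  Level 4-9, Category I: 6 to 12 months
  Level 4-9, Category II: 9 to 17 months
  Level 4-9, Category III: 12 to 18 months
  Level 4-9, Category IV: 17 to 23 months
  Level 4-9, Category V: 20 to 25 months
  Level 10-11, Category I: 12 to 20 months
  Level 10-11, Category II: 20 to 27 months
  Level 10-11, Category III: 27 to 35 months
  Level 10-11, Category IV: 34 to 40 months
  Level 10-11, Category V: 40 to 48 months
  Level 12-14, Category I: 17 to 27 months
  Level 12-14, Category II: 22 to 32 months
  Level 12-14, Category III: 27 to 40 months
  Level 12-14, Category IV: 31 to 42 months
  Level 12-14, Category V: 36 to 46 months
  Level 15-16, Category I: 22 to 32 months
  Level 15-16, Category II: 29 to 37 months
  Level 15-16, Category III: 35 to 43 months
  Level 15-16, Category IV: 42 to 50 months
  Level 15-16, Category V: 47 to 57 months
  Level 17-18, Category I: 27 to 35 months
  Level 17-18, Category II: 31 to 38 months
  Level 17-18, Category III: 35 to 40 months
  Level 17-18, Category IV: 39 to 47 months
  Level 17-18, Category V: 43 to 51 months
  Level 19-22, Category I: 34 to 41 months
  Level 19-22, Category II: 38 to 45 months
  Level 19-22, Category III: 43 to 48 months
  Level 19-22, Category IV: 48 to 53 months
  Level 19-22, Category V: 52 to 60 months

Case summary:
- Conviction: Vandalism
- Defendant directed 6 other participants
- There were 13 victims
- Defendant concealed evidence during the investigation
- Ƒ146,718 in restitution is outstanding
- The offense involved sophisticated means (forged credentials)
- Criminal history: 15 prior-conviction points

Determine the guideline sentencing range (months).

48-53 months

Base offense level for vandalism: 15.
§1 applies (level before this adjustment is 15 ≥ 11, so +2): 15 + 2 = 17.
§2 does not apply.
§3 applies (level before this adjustment is 17 ≥ 13, so +4): 17 + 4 = 21.
§4 does not apply.
§5 applies: 21 + 1 = 22.
§6 applies: 22 + 2 = 24.
§7 applies: 24 + 4 = 28.
§8 does not apply.
Level 28 exceeds the maximum of 22; capped at 22.
Final offense level: 22.
Criminal history: 15 prior points → Category IV (11-16).
Level 22 falls in the 19-22 band.
Grid: Level 19-22 × Category IV = 48-53 months.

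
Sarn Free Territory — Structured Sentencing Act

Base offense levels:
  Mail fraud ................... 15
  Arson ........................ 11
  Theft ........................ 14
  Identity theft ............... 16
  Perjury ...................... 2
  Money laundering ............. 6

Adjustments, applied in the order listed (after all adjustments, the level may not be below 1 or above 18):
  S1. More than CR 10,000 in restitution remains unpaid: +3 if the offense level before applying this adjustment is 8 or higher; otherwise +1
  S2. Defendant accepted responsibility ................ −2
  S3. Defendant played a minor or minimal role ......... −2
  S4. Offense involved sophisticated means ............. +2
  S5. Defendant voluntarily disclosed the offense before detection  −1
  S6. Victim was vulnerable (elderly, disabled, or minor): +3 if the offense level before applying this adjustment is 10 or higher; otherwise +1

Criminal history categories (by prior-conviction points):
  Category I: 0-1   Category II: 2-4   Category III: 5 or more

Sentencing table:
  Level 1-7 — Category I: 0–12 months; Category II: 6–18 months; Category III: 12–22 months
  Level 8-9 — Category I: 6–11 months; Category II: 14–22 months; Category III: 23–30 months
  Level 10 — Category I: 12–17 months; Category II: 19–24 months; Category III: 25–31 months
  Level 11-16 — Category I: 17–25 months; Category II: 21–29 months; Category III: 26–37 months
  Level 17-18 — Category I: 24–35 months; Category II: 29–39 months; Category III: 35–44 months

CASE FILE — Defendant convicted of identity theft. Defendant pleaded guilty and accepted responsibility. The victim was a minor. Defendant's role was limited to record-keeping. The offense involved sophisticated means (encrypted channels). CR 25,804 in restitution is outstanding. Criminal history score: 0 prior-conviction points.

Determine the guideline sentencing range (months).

24-35 months

Base offense level for identity theft: 16.
S1 applies (level before this adjustment is 16 ≥ 8, so +3): 16 + 3 = 19.
S2 applies: 19 − 2 = 17.
S3 applies: 17 − 2 = 15.
S4 applies: 15 + 2 = 17.
S6 applies (level before this adjustment is 17 ≥ 10, so +3): 17 + 3 = 20.
Level 20 exceeds the maximum of 18; capped at 18.
Final offense level: 18.
Criminal history: 0 prior points → Category I (0-1).
Level 18 falls in the 17-18 band.
Grid: Level 17-18 × Category I = 24-35 months.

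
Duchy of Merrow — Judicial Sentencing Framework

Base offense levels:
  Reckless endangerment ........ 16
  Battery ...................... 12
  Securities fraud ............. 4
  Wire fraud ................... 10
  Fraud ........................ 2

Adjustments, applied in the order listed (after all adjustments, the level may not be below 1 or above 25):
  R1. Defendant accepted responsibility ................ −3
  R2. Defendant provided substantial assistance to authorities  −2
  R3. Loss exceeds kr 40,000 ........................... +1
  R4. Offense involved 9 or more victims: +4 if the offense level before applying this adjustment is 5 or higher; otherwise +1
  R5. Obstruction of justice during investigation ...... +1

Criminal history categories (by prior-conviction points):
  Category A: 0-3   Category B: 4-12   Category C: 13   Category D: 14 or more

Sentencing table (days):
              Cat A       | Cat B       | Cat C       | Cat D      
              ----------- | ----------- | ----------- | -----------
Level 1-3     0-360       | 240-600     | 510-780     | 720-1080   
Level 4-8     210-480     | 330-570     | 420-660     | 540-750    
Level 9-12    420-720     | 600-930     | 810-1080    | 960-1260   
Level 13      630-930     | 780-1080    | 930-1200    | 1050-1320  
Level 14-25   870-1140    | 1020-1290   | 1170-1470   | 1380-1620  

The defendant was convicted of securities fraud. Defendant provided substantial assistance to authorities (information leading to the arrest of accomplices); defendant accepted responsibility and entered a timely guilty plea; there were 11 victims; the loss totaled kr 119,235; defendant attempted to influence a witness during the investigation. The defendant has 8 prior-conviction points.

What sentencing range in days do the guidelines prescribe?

240-600 days

Base offense level for securities fraud: 4.
R1 applies: 4 − 3 = 1.
R2 applies: 1 − 2 = -1.
R3 applies: -1 + 1 = 0.
R4 applies (level before this adjustment is 0 < 5, so +1): 0 + 1 = 1.
R5 applies: 1 + 1 = 2.
Final offense level: 2.
Criminal history: 8 prior points → Category B (4-12).
Level 2 falls in the 1-3 band.
Grid: Level 1-3 × Category B = 240-600 days.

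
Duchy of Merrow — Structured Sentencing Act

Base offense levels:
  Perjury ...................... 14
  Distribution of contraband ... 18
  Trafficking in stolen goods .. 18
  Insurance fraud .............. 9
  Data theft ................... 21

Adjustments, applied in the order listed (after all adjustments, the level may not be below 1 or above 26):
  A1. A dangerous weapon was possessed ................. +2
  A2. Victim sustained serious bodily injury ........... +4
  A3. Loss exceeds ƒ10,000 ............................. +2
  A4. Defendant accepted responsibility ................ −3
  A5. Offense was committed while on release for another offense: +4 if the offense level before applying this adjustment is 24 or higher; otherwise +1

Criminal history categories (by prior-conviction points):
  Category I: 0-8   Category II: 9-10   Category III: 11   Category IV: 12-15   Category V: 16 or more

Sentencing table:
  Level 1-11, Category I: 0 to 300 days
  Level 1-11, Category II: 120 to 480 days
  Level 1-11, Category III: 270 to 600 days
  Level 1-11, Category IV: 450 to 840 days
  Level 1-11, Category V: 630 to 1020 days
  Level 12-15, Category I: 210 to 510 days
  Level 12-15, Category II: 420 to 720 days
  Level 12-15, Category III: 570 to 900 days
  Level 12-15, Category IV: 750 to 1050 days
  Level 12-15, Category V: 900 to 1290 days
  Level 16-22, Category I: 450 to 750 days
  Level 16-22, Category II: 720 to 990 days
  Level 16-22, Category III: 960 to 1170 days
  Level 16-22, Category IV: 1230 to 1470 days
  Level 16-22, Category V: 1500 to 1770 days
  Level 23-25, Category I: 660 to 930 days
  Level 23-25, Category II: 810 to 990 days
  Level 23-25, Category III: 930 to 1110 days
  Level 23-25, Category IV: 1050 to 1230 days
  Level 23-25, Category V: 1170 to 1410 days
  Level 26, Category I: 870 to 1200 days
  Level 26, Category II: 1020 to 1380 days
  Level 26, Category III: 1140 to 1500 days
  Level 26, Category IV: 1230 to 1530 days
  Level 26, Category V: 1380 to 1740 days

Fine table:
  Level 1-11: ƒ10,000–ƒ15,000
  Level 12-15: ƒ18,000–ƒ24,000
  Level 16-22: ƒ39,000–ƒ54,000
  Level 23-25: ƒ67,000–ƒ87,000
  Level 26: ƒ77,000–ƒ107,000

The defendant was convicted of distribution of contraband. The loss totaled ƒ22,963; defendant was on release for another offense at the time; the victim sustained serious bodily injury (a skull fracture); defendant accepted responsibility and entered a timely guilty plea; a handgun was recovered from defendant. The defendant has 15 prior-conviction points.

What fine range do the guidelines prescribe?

ƒ67,000–ƒ87,000

Base offense level for distribution of contraband: 18.
A1 applies: 18 + 2 = 20.
A2 applies: 20 + 4 = 24.
A3 applies: 24 + 2 = 26.
A4 applies: 26 − 3 = 23.
A5 applies (level before this adjustment is 23 < 24, so +1): 23 + 1 = 24.
Final offense level: 24.
Level 24 falls in the 23-25 band.
Fine table: Level 23-25 → ƒ67,000–ƒ87,000.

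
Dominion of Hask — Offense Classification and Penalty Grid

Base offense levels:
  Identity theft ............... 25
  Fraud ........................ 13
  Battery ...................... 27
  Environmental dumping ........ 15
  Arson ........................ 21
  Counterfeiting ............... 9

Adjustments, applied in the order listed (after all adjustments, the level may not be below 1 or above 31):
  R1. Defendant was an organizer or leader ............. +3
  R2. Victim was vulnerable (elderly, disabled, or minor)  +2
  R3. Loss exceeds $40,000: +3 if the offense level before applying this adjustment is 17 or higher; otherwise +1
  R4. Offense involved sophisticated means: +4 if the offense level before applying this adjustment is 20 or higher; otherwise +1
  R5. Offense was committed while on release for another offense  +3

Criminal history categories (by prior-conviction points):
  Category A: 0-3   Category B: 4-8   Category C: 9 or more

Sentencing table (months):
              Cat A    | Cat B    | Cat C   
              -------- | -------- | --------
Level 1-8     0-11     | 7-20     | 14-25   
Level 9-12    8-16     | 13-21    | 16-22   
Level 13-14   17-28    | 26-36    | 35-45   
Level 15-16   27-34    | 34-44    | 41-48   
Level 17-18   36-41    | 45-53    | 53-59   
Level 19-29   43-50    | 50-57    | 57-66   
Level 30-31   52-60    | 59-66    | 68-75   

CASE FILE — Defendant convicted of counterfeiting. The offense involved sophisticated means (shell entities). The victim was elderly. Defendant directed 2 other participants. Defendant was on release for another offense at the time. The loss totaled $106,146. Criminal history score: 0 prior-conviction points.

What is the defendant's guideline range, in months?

Base offense level for counterfeiting: 9.
R1 applies: 9 + 3 = 12.
R2 applies: 12 + 2 = 14.
R3 applies (level before this adjustment is 14 < 17, so +1): 14 + 1 = 15.
R4 applies (level before this adjustment is 15 < 20, so +1): 15 + 1 = 16.
R5 applies: 16 + 3 = 19.
Final offense level: 19.
Criminal history: 0 prior points → Category A (0-3).
Level 19 falls in the 19-29 band.
Grid: Level 19-29 × Category A = 43-50 months.

43-50 months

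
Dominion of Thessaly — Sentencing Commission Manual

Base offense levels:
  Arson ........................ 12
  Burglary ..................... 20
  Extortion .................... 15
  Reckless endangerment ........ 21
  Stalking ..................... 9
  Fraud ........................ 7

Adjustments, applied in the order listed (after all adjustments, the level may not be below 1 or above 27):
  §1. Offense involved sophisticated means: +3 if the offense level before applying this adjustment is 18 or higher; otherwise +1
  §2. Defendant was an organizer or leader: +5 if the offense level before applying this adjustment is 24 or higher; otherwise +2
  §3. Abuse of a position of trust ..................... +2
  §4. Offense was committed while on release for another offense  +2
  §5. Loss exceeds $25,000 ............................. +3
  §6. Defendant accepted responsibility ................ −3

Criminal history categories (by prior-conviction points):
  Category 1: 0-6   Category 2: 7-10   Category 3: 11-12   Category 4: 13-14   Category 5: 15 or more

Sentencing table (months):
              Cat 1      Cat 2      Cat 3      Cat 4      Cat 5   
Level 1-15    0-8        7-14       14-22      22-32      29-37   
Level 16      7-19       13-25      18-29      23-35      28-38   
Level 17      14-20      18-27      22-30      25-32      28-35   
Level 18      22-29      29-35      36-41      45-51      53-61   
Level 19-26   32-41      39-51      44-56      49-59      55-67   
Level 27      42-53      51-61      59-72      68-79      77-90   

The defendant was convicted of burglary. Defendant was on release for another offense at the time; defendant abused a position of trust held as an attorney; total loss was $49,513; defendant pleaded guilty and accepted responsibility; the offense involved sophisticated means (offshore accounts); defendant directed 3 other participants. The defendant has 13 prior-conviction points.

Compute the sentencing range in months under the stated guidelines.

68-79 months

Base offense level for burglary: 20.
§1 applies (level before this adjustment is 20 ≥ 18, so +3): 20 + 3 = 23.
§2 applies (level before this adjustment is 23 < 24, so +2): 23 + 2 = 25.
§3 applies: 25 + 2 = 27.
§4 applies: 27 + 2 = 29.
§5 applies: 29 + 3 = 32.
§6 applies: 32 − 3 = 29.
Level 29 exceeds the maximum of 27; capped at 27.
Final offense level: 27.
Criminal history: 13 prior points → Category 4 (13-14).
Level 27 falls in the 27 band.
Grid: Level 27 × Category 4 = 68-79 months.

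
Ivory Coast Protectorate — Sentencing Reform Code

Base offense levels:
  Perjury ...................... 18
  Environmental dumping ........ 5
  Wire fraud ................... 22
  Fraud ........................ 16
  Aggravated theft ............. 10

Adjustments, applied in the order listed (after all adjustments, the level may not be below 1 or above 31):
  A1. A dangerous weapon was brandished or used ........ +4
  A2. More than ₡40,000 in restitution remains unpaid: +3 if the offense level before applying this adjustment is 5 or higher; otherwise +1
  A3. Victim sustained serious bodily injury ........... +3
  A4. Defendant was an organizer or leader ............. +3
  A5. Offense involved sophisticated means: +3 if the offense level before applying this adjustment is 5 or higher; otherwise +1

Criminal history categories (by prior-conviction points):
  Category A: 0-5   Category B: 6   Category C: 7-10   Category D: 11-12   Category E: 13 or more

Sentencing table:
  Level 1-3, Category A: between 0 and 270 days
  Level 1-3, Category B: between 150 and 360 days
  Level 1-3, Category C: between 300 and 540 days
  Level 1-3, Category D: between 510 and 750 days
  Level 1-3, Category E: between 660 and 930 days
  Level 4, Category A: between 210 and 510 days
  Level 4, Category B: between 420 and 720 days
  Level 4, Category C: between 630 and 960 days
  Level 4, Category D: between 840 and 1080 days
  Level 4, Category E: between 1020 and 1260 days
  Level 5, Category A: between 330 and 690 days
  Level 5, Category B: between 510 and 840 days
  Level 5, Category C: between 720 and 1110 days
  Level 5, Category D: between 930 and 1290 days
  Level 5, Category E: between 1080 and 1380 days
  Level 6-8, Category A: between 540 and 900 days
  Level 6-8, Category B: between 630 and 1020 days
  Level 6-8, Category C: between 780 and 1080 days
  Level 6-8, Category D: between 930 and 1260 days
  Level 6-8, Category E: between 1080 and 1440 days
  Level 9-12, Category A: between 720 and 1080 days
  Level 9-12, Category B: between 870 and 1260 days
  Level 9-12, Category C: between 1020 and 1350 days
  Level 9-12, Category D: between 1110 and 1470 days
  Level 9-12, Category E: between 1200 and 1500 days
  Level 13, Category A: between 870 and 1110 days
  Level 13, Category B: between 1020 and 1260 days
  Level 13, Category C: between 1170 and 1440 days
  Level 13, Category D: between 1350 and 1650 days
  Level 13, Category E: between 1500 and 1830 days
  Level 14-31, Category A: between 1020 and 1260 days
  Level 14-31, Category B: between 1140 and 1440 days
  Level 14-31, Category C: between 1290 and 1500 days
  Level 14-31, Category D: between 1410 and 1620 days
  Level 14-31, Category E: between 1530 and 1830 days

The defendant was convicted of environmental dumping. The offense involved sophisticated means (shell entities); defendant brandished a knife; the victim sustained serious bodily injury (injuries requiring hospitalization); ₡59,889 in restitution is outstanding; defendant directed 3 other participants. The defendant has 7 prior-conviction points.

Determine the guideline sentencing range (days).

Base offense level for environmental dumping: 5.
A1 applies: 5 + 4 = 9.
A2 applies (level before this adjustment is 9 ≥ 5, so +3): 9 + 3 = 12.
A3 applies: 12 + 3 = 15.
A4 applies: 15 + 3 = 18.
A5 applies (level before this adjustment is 18 ≥ 5, so +3): 18 + 3 = 21.
Final offense level: 21.
Criminal history: 7 prior points → Category C (7-10).
Level 21 falls in the 14-31 band.
Grid: Level 14-31 × Category C = 1290-1500 days.

1290-1500 days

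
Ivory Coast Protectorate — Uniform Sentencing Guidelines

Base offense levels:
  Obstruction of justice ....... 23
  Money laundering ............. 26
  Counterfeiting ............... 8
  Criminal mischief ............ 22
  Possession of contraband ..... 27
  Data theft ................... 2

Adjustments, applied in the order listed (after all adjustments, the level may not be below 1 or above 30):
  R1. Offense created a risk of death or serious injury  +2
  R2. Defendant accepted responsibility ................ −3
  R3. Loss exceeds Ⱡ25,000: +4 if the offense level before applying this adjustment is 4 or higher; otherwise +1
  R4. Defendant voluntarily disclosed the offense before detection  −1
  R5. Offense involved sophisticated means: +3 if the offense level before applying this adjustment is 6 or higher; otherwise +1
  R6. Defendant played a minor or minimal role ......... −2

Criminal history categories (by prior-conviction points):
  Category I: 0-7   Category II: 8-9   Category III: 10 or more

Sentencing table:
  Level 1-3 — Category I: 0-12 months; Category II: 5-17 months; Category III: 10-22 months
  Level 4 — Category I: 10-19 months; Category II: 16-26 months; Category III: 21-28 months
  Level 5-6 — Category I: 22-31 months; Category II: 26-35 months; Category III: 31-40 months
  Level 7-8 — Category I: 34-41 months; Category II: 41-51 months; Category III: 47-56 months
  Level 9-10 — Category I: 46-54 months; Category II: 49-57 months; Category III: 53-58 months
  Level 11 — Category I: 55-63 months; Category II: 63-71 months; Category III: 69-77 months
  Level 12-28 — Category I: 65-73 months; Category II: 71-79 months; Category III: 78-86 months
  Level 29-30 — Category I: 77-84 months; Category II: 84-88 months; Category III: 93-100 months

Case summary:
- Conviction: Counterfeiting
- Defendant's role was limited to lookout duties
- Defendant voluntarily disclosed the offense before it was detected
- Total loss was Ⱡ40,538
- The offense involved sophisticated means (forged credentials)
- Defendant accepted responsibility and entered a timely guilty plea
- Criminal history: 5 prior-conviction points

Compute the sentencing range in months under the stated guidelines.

46-54 months

Base offense level for counterfeiting: 8.
R1 does not apply.
R2 applies: 8 − 3 = 5.
R3 applies (level before this adjustment is 5 ≥ 4, so +4): 5 + 4 = 9.
R4 applies: 9 − 1 = 8.
R5 applies (level before this adjustment is 8 ≥ 6, so +3): 8 + 3 = 11.
R6 applies: 11 − 2 = 9.
Final offense level: 9.
Criminal history: 5 prior points → Category I (0-7).
Level 9 falls in the 9-10 band.
Grid: Level 9-10 × Category I = 46-54 months.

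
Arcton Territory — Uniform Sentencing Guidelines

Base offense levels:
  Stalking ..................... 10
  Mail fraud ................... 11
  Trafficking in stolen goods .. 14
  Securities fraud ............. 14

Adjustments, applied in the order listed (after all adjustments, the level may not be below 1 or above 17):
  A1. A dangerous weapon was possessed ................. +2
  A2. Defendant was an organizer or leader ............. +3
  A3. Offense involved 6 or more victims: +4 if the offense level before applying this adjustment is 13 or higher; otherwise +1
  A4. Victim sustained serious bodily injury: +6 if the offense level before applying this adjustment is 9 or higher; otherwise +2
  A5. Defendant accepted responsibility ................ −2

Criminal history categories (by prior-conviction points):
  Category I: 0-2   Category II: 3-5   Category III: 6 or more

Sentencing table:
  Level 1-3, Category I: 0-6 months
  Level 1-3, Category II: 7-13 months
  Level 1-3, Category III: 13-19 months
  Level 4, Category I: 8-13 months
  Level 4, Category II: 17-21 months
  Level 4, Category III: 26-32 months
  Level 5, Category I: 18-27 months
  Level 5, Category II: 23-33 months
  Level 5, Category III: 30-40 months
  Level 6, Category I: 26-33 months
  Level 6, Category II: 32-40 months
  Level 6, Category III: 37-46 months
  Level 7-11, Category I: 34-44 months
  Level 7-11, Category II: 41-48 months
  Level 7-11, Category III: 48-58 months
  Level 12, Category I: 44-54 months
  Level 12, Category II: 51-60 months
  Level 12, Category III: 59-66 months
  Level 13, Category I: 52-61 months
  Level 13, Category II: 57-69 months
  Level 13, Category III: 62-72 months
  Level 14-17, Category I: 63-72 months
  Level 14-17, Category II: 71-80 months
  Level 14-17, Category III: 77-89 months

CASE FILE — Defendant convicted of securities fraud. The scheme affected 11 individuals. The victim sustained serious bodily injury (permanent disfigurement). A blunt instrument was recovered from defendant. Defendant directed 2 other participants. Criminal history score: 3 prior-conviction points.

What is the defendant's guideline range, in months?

71-80 months

Base offense level for securities fraud: 14.
A1 applies: 14 + 2 = 16.
A2 applies: 16 + 3 = 19.
A3 applies (level before this adjustment is 19 ≥ 13, so +4): 19 + 4 = 23.
A4 applies (level before this adjustment is 23 ≥ 9, so +6): 23 + 6 = 29.
Level 29 exceeds the maximum of 17; capped at 17.
Final offense level: 17.
Criminal history: 3 prior points → Category II (3-5).
Level 17 falls in the 14-17 band.
Grid: Level 14-17 × Category II = 71-80 months.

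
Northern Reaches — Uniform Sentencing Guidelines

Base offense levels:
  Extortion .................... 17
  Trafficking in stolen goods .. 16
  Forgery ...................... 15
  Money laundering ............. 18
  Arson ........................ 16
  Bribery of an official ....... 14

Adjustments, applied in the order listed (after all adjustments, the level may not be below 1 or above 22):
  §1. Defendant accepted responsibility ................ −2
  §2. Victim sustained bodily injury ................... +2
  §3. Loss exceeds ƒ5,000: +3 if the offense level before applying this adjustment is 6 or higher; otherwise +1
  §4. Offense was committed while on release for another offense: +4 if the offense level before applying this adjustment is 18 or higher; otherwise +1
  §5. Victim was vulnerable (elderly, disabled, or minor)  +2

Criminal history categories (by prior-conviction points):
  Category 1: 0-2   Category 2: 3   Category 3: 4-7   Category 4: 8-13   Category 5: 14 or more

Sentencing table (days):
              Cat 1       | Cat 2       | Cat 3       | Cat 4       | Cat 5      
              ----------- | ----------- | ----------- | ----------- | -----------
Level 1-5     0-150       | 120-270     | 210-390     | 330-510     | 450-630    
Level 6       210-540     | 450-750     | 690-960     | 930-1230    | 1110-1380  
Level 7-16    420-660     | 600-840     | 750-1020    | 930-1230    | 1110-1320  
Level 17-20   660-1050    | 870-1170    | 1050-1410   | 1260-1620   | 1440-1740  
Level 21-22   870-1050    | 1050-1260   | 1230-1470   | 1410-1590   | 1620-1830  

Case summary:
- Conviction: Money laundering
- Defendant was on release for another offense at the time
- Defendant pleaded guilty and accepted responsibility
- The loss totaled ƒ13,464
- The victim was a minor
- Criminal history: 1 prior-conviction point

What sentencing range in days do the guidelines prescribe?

870-1050 days

Base offense level for money laundering: 18.
§1 applies: 18 − 2 = 16.
§2 does not apply.
§3 applies (level before this adjustment is 16 ≥ 6, so +3): 16 + 3 = 19.
§4 applies (level before this adjustment is 19 ≥ 18, so +4): 19 + 4 = 23.
§5 applies: 23 + 2 = 25.
Level 25 exceeds the maximum of 22; capped at 22.
Final offense level: 22.
Criminal history: 1 prior point → Category 1 (0-2).
Level 22 falls in the 21-22 band.
Grid: Level 21-22 × Category 1 = 870-1050 days.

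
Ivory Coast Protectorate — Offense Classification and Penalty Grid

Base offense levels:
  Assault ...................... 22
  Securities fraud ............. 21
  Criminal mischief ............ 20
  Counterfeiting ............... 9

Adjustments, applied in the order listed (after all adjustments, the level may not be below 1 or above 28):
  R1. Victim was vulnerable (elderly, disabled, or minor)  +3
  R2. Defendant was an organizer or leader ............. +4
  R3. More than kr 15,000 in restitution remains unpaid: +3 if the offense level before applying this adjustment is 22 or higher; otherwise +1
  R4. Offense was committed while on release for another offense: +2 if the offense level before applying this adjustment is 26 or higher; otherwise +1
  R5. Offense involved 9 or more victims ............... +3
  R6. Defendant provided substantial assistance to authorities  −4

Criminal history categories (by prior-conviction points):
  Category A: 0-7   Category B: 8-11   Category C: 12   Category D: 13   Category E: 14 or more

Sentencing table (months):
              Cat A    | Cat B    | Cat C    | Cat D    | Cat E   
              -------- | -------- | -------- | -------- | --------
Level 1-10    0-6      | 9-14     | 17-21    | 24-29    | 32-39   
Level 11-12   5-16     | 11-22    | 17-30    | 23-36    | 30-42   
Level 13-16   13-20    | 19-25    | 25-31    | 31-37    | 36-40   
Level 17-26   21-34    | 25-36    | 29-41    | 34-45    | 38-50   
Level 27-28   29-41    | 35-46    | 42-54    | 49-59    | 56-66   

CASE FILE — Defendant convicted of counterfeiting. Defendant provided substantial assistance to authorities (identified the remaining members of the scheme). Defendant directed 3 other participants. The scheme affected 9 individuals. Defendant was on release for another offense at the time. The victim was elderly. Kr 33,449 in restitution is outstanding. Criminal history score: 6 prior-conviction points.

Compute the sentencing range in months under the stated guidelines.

Base offense level for counterfeiting: 9.
R1 applies: 9 + 3 = 12.
R2 applies: 12 + 4 = 16.
R3 applies (level before this adjustment is 16 < 22, so +1): 16 + 1 = 17.
R4 applies (level before this adjustment is 17 < 26, so +1): 17 + 1 = 18.
R5 applies: 18 + 3 = 21.
R6 applies: 21 − 4 = 17.
Final offense level: 17.
Criminal history: 6 prior points → Category A (0-7).
Level 17 falls in the 17-26 band.
Grid: Level 17-26 × Category A = 21-34 months.

21-34 months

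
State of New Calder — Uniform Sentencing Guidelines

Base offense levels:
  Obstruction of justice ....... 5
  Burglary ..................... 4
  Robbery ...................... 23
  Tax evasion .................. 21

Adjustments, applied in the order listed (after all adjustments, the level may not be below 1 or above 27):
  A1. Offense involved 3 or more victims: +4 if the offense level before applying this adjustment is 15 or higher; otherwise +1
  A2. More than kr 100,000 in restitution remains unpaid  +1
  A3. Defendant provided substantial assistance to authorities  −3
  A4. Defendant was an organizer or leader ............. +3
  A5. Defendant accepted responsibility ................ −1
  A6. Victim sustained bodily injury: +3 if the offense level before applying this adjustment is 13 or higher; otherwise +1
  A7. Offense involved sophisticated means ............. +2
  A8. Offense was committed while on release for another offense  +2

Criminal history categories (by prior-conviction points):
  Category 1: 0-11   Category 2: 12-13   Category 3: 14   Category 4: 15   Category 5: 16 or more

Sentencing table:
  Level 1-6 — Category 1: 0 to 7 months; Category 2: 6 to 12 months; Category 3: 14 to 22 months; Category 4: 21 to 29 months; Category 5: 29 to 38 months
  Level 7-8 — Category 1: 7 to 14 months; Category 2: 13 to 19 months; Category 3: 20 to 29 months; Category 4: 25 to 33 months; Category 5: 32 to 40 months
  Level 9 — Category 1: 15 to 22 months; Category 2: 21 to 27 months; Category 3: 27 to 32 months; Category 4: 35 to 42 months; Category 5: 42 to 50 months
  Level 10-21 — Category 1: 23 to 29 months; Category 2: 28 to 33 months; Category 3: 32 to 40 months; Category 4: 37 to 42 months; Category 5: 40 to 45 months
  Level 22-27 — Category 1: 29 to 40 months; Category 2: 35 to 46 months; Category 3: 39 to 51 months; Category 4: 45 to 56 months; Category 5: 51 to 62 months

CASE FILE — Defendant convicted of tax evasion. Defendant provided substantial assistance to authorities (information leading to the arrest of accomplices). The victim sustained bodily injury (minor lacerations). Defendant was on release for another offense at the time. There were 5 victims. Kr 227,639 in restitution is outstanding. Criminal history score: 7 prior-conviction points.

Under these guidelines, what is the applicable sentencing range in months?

Base offense level for tax evasion: 21.
A1 applies (level before this adjustment is 21 ≥ 15, so +4): 21 + 4 = 25.
A2 applies: 25 + 1 = 26.
A3 applies: 26 − 3 = 23.
A5 does not apply.
A6 applies (level before this adjustment is 23 ≥ 13, so +3): 23 + 3 = 26.
A8 applies: 26 + 2 = 28.
Level 28 exceeds the maximum of 27; capped at 27.
Final offense level: 27.
Criminal history: 7 prior points → Category 1 (0-11).
Level 27 falls in the 22-27 band.
Grid: Level 22-27 × Category 1 = 29-40 months.

29-40 months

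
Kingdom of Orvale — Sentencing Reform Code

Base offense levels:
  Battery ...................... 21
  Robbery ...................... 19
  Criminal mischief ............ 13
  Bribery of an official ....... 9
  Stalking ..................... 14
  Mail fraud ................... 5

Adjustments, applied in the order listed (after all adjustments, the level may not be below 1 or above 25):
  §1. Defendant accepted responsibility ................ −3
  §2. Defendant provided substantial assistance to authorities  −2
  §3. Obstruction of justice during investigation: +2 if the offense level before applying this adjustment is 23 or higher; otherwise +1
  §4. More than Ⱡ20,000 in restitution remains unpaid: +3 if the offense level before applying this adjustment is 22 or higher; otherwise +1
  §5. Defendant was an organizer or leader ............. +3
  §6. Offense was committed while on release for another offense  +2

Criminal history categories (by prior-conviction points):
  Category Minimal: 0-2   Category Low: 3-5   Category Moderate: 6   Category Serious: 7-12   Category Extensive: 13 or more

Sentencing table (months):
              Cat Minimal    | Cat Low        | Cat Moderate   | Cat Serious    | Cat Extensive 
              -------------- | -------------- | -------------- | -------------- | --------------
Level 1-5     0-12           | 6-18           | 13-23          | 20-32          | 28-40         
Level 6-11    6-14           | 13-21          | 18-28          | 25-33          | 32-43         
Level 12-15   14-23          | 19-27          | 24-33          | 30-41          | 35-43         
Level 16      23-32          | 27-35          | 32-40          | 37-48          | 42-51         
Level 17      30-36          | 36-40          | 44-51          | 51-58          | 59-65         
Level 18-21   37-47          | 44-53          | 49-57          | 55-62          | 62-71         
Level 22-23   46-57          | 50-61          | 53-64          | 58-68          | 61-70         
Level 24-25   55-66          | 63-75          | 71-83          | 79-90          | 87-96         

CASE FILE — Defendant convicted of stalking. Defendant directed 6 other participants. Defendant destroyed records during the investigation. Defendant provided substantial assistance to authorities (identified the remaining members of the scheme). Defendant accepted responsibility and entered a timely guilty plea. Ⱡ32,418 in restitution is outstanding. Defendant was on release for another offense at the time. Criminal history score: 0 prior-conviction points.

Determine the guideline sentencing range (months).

Base offense level for stalking: 14.
§1 applies: 14 − 3 = 11.
§2 applies: 11 − 2 = 9.
§3 applies (level before this adjustment is 9 < 23, so +1): 9 + 1 = 10.
§4 applies (level before this adjustment is 10 < 22, so +1): 10 + 1 = 11.
§5 applies: 11 + 3 = 14.
§6 applies: 14 + 2 = 16.
Final offense level: 16.
Criminal history: 0 prior points → Category Minimal (0-2).
Level 16 falls in the 16 band.
Grid: Level 16 × Category Minimal = 23-32 months.

23-32 months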